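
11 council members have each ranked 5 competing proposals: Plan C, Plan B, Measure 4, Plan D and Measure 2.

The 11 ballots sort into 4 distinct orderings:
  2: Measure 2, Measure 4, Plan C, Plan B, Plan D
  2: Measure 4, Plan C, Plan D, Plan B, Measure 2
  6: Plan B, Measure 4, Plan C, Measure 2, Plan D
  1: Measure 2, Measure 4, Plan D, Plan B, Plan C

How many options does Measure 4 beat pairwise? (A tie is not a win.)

Measure 4 against each rival (11 council members):
Measure 4 vs Plan C: Measure 4 wins 11–0.
Measure 4 vs Plan B: Plan B wins 6–5.
Measure 4 vs Plan D: Measure 4 is ranked higher on 2+2+6+1 = 11 ballots, Plan D on 0. Measure 4 wins 11–0.
Measure 4 vs Measure 2: Measure 4 preferred on 2+6 = 8 ballots; Measure 4 wins 8–3.
Measure 4 beats Plan C, Plan D, Measure 2; loses to Plan B — 3 pairwise wins.

3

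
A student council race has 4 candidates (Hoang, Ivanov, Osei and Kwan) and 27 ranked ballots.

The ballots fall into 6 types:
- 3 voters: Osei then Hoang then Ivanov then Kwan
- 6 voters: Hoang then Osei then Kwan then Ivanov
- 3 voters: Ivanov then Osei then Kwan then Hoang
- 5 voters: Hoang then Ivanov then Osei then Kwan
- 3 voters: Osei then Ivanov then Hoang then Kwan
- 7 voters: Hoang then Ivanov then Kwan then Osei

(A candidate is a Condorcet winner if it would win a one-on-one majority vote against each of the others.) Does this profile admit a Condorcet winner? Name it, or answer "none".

Hoang

Head-to-head results (27 voters):
Hoang vs Ivanov: Hoang preferred on 3+6+5+7 = 21 ballots; Hoang wins 21–6.
Hoang vs Osei: 6+5+7 = 18 for Hoang, 9 for Osei — Hoang by 18–9.
Hoang vs Kwan: Hoang is ranked higher on 3+6+5+3+7 = 24 ballots, Kwan on 3. Hoang wins 24–3.
Ivanov vs Osei: Ivanov is ranked higher on 3+5+7 = 15 ballots, Osei on 12. Ivanov wins 15–12.
Ivanov vs Kwan: Ivanov is ranked higher on 3+3+5+3+7 = 21 ballots, Kwan on 6. Ivanov wins 21–6.
Osei vs Kwan: 3+6+3+5+3 = 20 for Osei, 7 for Kwan — Osei by 20–7.
Hoang beats each of Ivanov, Osei, Kwan — Hoang is the Condorcet winner.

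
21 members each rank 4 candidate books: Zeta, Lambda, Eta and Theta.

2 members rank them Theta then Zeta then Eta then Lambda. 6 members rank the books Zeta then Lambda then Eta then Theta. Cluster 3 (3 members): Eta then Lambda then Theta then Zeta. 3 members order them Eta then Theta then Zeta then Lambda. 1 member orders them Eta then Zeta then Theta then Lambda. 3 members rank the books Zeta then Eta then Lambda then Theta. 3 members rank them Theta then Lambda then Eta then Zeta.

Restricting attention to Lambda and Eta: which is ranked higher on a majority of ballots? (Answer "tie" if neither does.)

Ballots ranking Lambda above Eta: 6 + 3 = 9.
Ballots ranking Eta above Lambda: 21 − 9 = 12.
Eta wins the head-to-head 12–9.

Eta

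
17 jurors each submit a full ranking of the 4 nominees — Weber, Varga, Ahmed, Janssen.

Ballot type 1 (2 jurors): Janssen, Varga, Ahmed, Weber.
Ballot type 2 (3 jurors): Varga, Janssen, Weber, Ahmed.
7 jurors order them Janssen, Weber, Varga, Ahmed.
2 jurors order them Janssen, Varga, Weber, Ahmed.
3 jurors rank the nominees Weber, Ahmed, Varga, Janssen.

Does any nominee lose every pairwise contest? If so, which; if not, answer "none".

Ahmed

Pairwise majorities:
Weber–Varga: Weber 10–7.
Weber vs Ahmed: 3+7+2+3 = 15 for Weber, 2 for Ahmed — Weber by 15–2.
Weber vs Janssen: 3 for Weber, 14 for Janssen — Janssen by 14–3.
Varga vs Ahmed: Varga preferred on 2+3+7+2 = 14 ballots; Varga wins 14–3.
Varga vs Janssen: Janssen wins 11–6.
Ahmed vs Janssen: Janssen, 14–3.
Ahmed loses to every other nominee — it is the Condorcet loser.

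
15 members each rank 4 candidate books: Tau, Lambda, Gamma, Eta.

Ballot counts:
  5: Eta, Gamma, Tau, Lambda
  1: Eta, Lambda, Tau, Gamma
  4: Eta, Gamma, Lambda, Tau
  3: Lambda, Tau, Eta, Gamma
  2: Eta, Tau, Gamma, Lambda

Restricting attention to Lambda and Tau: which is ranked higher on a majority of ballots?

Lambda

Ballots ranking Lambda above Tau: 1 + 4 + 3 = 8.
Ballots ranking Tau above Lambda: 15 − 8 = 7.
Lambda wins the head-to-head 8–7.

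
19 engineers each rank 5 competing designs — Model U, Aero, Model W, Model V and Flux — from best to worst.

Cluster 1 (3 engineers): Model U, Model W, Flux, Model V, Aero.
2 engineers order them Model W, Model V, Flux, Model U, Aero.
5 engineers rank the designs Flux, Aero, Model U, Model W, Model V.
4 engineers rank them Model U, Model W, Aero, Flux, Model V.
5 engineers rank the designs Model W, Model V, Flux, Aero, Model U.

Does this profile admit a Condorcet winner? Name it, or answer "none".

none

Head-to-head results (19 engineers):
Model U vs Aero: Model U is ranked higher on 3+2+4 = 9 ballots, Aero on 10. Aero wins 10–9.
Model U vs Model W: 12 to 7, Model U.
Model U vs Model V: 3+5+4 = 12 for Model U, 7 for Model V — Model U by 12–7.
Model U vs Flux: Model U is ranked higher on 3+4 = 7 ballots, Flux on 12. Flux wins 12–7.
Aero vs Model W: 5 for Aero, 14 for Model W — Model W by 14–5.
Aero vs Model V: 5+4 = 9 for Aero, 10 for Model V — Model V by 10–9.
Aero vs Flux: 4 to 15, Flux.
Model W vs Model V: 3+2+5+4+5 = 19 for Model W, 0 for Model V — Model W by 19–0.
Model W vs Flux: Model W is ranked higher on 3+2+4+5 = 14 ballots, Flux on 5. Model W wins 14–5.
Model V vs Flux: Model V preferred on 2+5 = 7 ballots; Flux wins 12–7.
No design is unbeaten: Model U loses to Aero; Aero loses to Model W; Model W loses to Model U; Model V loses to Model U; Flux loses to Model W. In particular Model U > Model W > Aero > Model U is a majority cycle — no Condorcet winner exists.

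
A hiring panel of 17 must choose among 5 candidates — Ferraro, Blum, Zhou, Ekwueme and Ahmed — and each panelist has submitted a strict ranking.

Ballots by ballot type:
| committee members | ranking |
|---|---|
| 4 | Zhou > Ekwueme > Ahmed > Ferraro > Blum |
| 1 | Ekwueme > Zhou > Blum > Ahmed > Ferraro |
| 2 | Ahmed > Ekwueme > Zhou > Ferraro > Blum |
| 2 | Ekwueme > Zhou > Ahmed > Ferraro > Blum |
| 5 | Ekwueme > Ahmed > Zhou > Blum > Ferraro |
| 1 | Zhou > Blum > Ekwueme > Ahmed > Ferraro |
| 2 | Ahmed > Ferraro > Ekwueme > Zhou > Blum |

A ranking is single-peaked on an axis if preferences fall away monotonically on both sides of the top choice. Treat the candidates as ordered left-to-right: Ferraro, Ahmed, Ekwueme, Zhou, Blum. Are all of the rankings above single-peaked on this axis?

Axis positions: Ferraro=1, Ahmed=2, Ekwueme=3, Zhou=4, Blum=5.
Ballot type 1 (peak Zhou at position 4): ranking walks positions 4-3-2-1-5, expanding outward from the peak — single-peaked.
Ballot type 2 (peak Ekwueme at position 3): ranking walks positions 3-4-5-2-1, expanding outward from the peak — single-peaked.
Ballot type 3 (peak Ahmed at position 2): ranking walks positions 2-3-4-1-5, expanding outward from the peak — single-peaked.
Ballot type 4 (peak Ekwueme at position 3): ranking walks positions 3-4-2-1-5, expanding outward from the peak — single-peaked.
Ballot type 5 (peak Ekwueme at position 3): ranking walks positions 3-2-4-5-1, expanding outward from the peak — single-peaked.
Ballot type 6 (peak Zhou at position 4): ranking walks positions 4-5-3-2-1, expanding outward from the peak — single-peaked.
Ballot type 7 (peak Ahmed at position 2): ranking walks positions 2-1-3-4-5, expanding outward from the peak — single-peaked.
Every ranking is single-peaked on this axis.

yes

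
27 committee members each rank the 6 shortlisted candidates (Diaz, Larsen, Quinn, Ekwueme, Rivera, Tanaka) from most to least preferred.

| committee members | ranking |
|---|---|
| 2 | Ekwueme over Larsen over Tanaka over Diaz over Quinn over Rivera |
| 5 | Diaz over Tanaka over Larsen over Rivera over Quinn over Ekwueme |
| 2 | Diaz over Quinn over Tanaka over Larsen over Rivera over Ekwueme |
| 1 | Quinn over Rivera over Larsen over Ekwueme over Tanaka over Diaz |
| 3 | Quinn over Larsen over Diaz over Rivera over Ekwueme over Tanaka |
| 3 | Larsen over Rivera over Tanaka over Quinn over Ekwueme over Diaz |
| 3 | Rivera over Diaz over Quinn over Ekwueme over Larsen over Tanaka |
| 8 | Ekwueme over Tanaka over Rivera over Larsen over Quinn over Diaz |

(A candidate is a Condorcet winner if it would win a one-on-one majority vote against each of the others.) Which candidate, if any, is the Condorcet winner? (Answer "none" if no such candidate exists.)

none

Check each pair by majority over 27 ballots:
Diaz vs Larsen: Diaz is ranked higher on 5+2+3 = 10 ballots, Larsen on 17. Larsen wins 17–10.
Diaz vs Quinn: 12 to 15, Quinn.
Diaz vs Ekwueme: 13 to 14, Ekwueme.
Diaz vs Rivera: 12 to 15, Rivera.
Diaz vs Tanaka: Diaz preferred on 5+2+3+3 = 13 ballots; Tanaka wins 14–13.
Larsen vs Quinn: 18 to 9, Larsen.
Larsen vs Ekwueme: 14 to 13, Larsen.
Larsen vs Rivera: 15 to 12, Larsen.
Larsen vs Tanaka: 2+1+3+3+3 = 12 for Larsen, 15 for Tanaka — Tanaka by 15–12.
Quinn vs Ekwueme: 5+2+1+3+3+3 = 17 for Quinn, 10 for Ekwueme — Quinn by 17–10.
Quinn vs Rivera: 2+2+1+3 = 8 for Quinn, 19 for Rivera — Rivera by 19–8.
Quinn vs Tanaka: Quinn is ranked higher on 2+1+3+3 = 9 ballots, Tanaka on 18. Tanaka wins 18–9.
Ekwueme vs Rivera: 10 to 17, Rivera.
Ekwueme vs Tanaka: Ekwueme is ranked higher on 2+1+3+3+8 = 17 ballots, Tanaka on 10. Ekwueme wins 17–10.
Rivera vs Tanaka: 1+3+3+3 = 10 for Rivera, 17 for Tanaka — Tanaka by 17–10.
Each candidate drops at least one matchup (Diaz loses to Larsen; Larsen loses to Tanaka; Quinn loses to Larsen; Ekwueme loses to Larsen; Rivera loses to Larsen; Tanaka loses to Ekwueme); the cycle Larsen beats Ekwueme beats Tanaka beats Larsen rules out a Condorcet winner.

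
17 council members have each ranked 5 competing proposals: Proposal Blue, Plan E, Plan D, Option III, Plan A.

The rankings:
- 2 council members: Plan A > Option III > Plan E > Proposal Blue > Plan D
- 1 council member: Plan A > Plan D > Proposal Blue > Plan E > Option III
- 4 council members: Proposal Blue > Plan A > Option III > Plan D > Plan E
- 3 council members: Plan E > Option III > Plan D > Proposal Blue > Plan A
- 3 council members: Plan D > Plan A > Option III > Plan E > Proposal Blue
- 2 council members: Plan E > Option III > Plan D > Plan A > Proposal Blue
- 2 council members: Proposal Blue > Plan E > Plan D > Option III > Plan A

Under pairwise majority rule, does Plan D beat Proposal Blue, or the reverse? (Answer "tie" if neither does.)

Plan D

Ballots ranking Plan D above Proposal Blue: 1 + 3 + 3 + 2 = 9.
Ballots ranking Proposal Blue above Plan D: 17 − 9 = 8.
Plan D wins the head-to-head 9–8.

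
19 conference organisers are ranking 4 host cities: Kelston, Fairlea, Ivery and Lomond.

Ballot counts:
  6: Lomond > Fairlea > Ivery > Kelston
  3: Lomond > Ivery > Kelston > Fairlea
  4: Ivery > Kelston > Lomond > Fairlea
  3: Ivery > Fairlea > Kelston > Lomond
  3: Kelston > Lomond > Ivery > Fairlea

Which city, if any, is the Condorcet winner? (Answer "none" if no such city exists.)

Check each pair by majority over 19 ballots:
Kelston vs Fairlea: Kelston, 10–9.
Kelston vs Ivery: Ivery, 16–3.
Kelston vs Lomond: Kelston, 10–9.
Fairlea vs Ivery: Ivery wins 13–6.
Fairlea vs Lomond: Lomond, 16–3.
Ivery vs Lomond: Lomond, 12–7.
Every city loses at least once (Kelston loses to Ivery; Fairlea loses to Kelston; Ivery loses to Lomond; Lomond loses to Kelston). The majority relation contains the cycle Kelston > Lomond > Ivery > Kelston, so there is no Condorcet winner.

none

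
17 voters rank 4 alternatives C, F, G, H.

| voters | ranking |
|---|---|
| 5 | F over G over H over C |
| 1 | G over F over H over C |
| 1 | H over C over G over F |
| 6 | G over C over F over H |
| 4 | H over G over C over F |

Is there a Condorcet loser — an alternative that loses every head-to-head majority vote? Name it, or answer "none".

Pairwise majorities:
C vs F: C wins 11–6.
C–G: G 16–1.
C vs H: H, 11–6.
F vs G: G, 12–5.
F vs H: F is ranked higher on 5+1+6 = 12 ballots, H on 5. F wins 12–5.
G vs H: G is ranked higher on 5+1+6 = 12 ballots, H on 5. G wins 12–5.
No alternative is winless: C beats F; F beats H; G beats C; H beats C. There is no Condorcet loser.

none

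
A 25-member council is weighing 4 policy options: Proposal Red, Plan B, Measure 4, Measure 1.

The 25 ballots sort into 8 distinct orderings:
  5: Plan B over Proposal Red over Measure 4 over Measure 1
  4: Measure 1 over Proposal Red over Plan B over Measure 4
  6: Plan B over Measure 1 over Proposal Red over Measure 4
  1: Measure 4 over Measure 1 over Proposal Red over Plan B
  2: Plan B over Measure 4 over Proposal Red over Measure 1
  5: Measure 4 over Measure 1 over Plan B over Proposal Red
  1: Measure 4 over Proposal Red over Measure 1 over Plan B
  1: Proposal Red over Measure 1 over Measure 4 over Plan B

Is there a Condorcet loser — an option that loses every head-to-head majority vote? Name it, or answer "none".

Head-to-head results (25 council members):
Proposal Red–Plan B: Plan B 18–7.
Proposal Red vs Measure 4: Proposal Red is ranked higher on 5+4+6+1 = 16 ballots, Measure 4 on 9. Proposal Red wins 16–9.
Proposal Red vs Measure 1: Measure 1 wins 16–9.
Plan B vs Measure 4: Plan B, 17–8.
Plan B vs Measure 1: 13 to 12, Plan B.
Measure 4–Measure 1: Measure 4 14–11.
Each option has at least one pairwise win (Proposal Red beats Measure 4; Plan B beats Proposal Red; Measure 4 beats Measure 1; Measure 1 beats Proposal Red) — no Condorcet loser.

none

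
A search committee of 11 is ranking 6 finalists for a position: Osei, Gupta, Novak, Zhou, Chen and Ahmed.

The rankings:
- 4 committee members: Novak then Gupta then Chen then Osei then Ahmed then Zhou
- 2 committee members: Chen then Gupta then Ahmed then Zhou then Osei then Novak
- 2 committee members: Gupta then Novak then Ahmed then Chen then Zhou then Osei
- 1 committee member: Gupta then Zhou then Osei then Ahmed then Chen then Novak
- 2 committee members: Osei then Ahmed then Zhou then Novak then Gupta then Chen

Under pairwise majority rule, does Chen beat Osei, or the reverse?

Ballots ranking Chen above Osei: 4 + 2 + 2 = 8.
Ballots ranking Osei above Chen: 11 − 8 = 3.
Chen wins the head-to-head 8–3.

Chen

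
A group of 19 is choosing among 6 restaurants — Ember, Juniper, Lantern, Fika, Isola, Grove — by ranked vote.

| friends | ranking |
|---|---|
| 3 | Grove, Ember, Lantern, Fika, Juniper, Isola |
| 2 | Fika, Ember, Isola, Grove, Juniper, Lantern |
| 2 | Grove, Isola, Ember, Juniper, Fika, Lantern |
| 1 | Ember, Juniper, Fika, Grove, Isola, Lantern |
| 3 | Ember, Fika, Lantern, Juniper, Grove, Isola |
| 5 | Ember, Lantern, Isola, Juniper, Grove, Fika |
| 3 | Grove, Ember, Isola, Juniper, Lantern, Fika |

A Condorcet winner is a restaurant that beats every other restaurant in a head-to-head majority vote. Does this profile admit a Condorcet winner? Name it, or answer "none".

Ember

Pairwise majorities:
Ember vs Juniper: Ember, 19–0.
Ember vs Lantern: Ember wins 19–0.
Ember–Fika: Ember 17–2.
Ember vs Isola: Ember wins 17–2.
Ember–Grove: Ember 11–8.
Juniper vs Lantern: Lantern, 11–8.
Juniper vs Fika: Juniper wins 11–8.
Juniper–Isola: Isola 12–7.
Juniper vs Grove: Grove, 10–9.
Lantern vs Fika: Lantern, 11–8.
Lantern–Isola: Lantern 11–8.
Lantern vs Grove: Grove wins 11–8.
Fika vs Isola: Isola, 10–9.
Fika–Grove: Grove 13–6.
Isola–Grove: Grove 12–7.
Ember defeats every rival head-to-head and is the Condorcet winner.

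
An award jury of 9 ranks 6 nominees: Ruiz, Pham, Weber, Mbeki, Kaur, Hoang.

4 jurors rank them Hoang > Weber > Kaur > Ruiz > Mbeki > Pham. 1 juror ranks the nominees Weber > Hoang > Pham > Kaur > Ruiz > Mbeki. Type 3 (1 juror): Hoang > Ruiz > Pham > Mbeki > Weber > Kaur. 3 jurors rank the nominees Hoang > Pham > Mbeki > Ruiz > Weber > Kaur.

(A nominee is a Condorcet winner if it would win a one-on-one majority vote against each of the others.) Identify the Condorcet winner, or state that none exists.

Head-to-head results (9 jurors):
Ruiz vs Pham: Ruiz wins 5–4.
Ruiz vs Weber: Weber, 5–4.
Ruiz–Mbeki: Ruiz 6–3.
Ruiz–Kaur: Kaur 5–4.
Ruiz vs Hoang: Hoang, 9–0.
Pham–Weber: Weber 5–4.
Pham vs Mbeki: Pham, 5–4.
Pham vs Kaur: Pham, 5–4.
Pham vs Hoang: Hoang, 9–0.
Weber vs Mbeki: Weber, 5–4.
Weber vs Kaur: Weber, 9–0.
Weber–Hoang: Hoang 8–1.
Mbeki vs Kaur: Kaur wins 5–4.
Mbeki–Hoang: Hoang 9–0.
Kaur vs Hoang: Hoang, 9–0.
Only Hoang has no losses; Hoang is the Condorcet winner.

Hoang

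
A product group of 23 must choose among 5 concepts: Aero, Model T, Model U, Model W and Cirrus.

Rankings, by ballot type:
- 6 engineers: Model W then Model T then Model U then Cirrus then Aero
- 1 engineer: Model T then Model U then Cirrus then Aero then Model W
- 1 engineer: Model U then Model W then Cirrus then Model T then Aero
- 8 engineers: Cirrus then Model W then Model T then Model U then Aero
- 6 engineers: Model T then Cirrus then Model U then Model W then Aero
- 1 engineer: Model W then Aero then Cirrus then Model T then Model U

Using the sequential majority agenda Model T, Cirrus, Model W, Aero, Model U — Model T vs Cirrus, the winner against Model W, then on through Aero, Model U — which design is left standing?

Model W

Round 1: Model T vs Cirrus — 13–10, Model T advances.
Round 2: Model T vs Model W — 7–16, Model W advances.
Round 3: Model W vs Aero — 22–1, Model W advances.
Round 4: Model W vs Model U — 15–8, Model W advances.
The agenda winner is Model W.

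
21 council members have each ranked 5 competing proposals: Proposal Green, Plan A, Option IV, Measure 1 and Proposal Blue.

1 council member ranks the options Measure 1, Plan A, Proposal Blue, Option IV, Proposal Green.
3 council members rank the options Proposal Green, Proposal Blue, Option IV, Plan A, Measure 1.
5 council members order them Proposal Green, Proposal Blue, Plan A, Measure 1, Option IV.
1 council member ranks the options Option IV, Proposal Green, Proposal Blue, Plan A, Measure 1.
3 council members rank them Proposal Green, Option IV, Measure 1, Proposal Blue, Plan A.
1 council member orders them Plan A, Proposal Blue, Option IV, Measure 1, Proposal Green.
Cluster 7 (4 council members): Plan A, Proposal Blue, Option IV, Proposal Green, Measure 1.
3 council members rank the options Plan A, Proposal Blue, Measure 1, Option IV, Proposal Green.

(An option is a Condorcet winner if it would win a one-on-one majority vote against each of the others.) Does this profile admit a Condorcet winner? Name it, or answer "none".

Pairwise majorities:
Proposal Green vs Plan A: Proposal Green wins 12–9.
Proposal Green vs Option IV: Proposal Green preferred on 3+5+3 = 11 ballots; Proposal Green wins 11–10.
Proposal Green vs Measure 1: 3+5+1+3+4 = 16 for Proposal Green, 5 for Measure 1 — Proposal Green by 16–5.
Proposal Green vs Proposal Blue: Proposal Green preferred on 3+5+1+3 = 12 ballots; Proposal Green wins 12–9.
Plan A–Option IV: Plan A 14–7.
Plan A vs Measure 1: Plan A wins 17–4.
Plan A vs Proposal Blue: Plan A preferred on 1+1+4+3 = 9 ballots; Proposal Blue wins 12–9.
Option IV vs Measure 1: Option IV, 12–9.
Option IV–Proposal Blue: Proposal Blue 17–4.
Measure 1 vs Proposal Blue: Proposal Blue wins 17–4.
Proposal Green defeats every rival head-to-head and is the Condorcet winner.

Proposal Green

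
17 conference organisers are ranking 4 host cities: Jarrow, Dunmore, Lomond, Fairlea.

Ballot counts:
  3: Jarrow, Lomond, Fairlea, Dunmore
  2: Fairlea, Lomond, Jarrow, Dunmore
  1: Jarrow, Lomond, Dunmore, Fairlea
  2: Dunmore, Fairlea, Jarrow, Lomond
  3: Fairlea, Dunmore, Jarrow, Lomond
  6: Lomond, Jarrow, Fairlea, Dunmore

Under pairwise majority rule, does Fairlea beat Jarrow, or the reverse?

Ballots ranking Fairlea above Jarrow: 2 + 2 + 3 = 7.
Ballots ranking Jarrow above Fairlea: 17 − 7 = 10.
Jarrow wins the head-to-head 10–7.

Jarrow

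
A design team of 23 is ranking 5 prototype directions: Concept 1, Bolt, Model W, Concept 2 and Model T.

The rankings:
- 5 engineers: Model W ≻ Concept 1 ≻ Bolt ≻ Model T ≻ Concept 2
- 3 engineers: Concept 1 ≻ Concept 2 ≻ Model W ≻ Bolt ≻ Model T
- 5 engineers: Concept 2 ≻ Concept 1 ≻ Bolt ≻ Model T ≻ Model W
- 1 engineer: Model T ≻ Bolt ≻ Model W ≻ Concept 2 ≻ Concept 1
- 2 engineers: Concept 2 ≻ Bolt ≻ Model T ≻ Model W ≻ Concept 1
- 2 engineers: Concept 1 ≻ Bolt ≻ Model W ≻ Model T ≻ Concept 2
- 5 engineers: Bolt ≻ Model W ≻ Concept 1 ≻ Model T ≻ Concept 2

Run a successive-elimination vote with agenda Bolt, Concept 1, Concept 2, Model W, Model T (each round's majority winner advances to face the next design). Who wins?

Model W

Round 1: Bolt vs Concept 1 — 8–15, Concept 1 advances.
Round 2: Concept 1 vs Concept 2 — 15–8, Concept 1 advances.
Round 3: Concept 1 vs Model W — 10–13, Model W advances.
Round 4: Model W vs Model T — 15–8, Model W advances.
The agenda winner is Model W.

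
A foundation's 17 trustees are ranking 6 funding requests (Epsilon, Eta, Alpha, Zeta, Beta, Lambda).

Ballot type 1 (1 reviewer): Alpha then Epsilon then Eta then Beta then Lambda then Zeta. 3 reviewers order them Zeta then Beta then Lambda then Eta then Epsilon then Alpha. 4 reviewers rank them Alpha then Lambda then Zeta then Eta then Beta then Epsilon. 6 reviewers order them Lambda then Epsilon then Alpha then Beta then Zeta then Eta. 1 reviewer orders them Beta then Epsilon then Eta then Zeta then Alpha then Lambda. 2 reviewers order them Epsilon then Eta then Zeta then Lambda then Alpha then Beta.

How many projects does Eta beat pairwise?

0

Eta against each rival (17 reviewers):
Eta vs Epsilon: Epsilon wins 10–7.
Eta vs Alpha: Alpha wins 11–6.
Eta vs Zeta: 1+1+2 = 4 for Eta, 13 for Zeta — Zeta by 13–4.
Eta vs Beta: Beta, 10–7.
Eta–Lambda: Lambda 13–4.
Eta beats no one; loses to Epsilon, Alpha, Zeta, Beta, Lambda — 0 pairwise wins.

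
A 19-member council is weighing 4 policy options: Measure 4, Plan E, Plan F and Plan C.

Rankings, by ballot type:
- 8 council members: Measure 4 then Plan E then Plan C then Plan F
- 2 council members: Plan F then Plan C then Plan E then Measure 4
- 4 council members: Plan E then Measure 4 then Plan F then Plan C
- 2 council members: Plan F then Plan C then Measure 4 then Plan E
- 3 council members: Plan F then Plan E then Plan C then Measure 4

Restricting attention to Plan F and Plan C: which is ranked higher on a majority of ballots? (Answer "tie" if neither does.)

Plan F

Ballots ranking Plan F above Plan C: 2 + 4 + 2 + 3 = 11.
Ballots ranking Plan C above Plan F: 19 − 11 = 8.
Plan F wins the head-to-head 11–8.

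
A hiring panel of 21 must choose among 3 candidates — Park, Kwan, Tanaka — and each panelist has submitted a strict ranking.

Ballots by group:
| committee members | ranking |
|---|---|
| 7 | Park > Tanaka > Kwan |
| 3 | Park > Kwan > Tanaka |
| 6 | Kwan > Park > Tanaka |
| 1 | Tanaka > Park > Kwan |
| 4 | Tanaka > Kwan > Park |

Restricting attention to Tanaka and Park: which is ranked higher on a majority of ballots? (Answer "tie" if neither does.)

Park

Ballots ranking Tanaka above Park: 1 + 4 = 5.
Ballots ranking Park above Tanaka: 21 − 5 = 16.
Park wins the head-to-head 16–5.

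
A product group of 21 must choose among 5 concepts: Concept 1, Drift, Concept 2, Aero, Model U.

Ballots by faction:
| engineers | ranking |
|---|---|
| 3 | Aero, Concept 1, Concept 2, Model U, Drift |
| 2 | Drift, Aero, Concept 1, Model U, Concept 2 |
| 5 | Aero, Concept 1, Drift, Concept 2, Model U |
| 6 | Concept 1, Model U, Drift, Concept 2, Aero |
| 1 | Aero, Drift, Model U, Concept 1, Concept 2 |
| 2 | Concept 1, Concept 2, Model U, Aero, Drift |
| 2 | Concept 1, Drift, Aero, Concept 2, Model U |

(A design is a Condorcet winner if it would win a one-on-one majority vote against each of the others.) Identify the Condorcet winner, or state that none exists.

Aero

Pairwise majorities:
Concept 1 vs Drift: Concept 1, 18–3.
Concept 1–Concept 2: Concept 1 21–0.
Concept 1–Aero: Aero 11–10.
Concept 1 vs Model U: Concept 1, 20–1.
Drift vs Concept 2: Drift wins 16–5.
Drift vs Aero: Aero, 11–10.
Drift vs Model U: Model U, 11–10.
Concept 2 vs Aero: Aero, 13–8.
Concept 2–Model U: Concept 2 12–9.
Aero vs Model U: Aero, 13–8.
Only Aero has no losses; Aero is the Condorcet winner.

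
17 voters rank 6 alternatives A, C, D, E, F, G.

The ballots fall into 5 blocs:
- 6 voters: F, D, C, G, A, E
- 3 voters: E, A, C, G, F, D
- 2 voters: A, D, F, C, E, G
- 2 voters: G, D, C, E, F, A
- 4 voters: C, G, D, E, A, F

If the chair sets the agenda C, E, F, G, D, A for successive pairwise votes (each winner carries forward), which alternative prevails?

D

Round 1: C vs E — 14–3, C advances.
Round 2: C vs F — 9–8, C advances.
Round 3: C vs G — 15–2, C advances.
Round 4: C vs D — 7–10, D advances.
Round 5: D vs A — 12–5, D advances.
The agenda winner is D.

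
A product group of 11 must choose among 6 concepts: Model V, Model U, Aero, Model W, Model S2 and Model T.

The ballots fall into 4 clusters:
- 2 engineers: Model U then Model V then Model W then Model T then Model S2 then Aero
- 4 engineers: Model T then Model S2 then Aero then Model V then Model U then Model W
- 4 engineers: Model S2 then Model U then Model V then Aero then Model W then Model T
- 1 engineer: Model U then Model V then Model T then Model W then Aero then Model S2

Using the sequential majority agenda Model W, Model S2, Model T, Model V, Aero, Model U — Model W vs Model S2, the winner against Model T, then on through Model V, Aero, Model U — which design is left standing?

Model U

Round 1: Model W vs Model S2 — 3–8, Model S2 advances.
Round 2: Model S2 vs Model T — 4–7, Model T advances.
Round 3: Model T vs Model V — 4–7, Model V advances.
Round 4: Model V vs Aero — 7–4, Model V advances.
Round 5: Model V vs Model U — 4–7, Model U advances.
Model U survives the agenda.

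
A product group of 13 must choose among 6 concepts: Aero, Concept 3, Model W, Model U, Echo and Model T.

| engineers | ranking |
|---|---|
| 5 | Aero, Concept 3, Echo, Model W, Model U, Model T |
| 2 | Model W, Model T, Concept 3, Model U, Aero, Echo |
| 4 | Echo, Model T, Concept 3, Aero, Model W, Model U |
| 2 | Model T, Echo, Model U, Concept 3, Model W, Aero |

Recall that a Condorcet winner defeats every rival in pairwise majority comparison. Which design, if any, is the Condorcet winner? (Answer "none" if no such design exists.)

none

Head-to-head results (13 engineers):
Aero vs Concept 3: 5 to 8, Concept 3.
Aero vs Model W: Aero is ranked higher on 5+4 = 9 ballots, Model W on 4. Aero wins 9–4.
Aero vs Model U: 9 to 4, Aero.
Aero vs Echo: 7 to 6, Aero.
Aero vs Model T: Aero preferred on 5 ballots; Model T wins 8–5.
Concept 3 vs Model W: Concept 3 preferred on 5+4+2 = 11 ballots; Concept 3 wins 11–2.
Concept 3 vs Model U: 11 to 2, Concept 3.
Concept 3 vs Echo: Concept 3 preferred on 5+2 = 7 ballots; Concept 3 wins 7–6.
Concept 3 vs Model T: Concept 3 preferred on 5 ballots; Model T wins 8–5.
Model W vs Model U: Model W preferred on 5+2+4 = 11 ballots; Model W wins 11–2.
Model W vs Echo: Model W preferred on 2 ballots; Echo wins 11–2.
Model W vs Model T: 7 to 6, Model W.
Model U vs Echo: Model U preferred on 2 ballots; Echo wins 11–2.
Model U vs Model T: Model U is ranked higher on 5 ballots, Model T on 8. Model T wins 8–5.
Echo vs Model T: Echo preferred on 5+4 = 9 ballots; Echo wins 9–4.
No design is unbeaten: Aero loses to Concept 3; Concept 3 loses to Model T; Model W loses to Aero; Model U loses to Aero; Echo loses to Aero; Model T loses to Model W. In particular Aero → Model W → Model T → Aero is a majority cycle — no Condorcet winner exists.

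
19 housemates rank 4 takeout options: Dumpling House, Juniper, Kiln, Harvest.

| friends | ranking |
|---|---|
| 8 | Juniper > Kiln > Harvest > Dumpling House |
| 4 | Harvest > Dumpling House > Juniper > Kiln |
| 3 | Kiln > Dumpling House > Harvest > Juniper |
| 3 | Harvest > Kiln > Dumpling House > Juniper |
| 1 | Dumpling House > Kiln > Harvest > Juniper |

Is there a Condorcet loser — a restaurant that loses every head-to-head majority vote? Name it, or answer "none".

Pairwise majorities:
Dumpling House vs Juniper: 4+3+3+1 = 11 for Dumpling House, 8 for Juniper — Dumpling House by 11–8.
Dumpling House vs Kiln: Kiln wins 14–5.
Dumpling House vs Harvest: Harvest, 15–4.
Juniper–Kiln: Juniper 12–7.
Juniper vs Harvest: 8 for Juniper, 11 for Harvest — Harvest by 11–8.
Kiln vs Harvest: Kiln wins 12–7.
Every restaurant wins at least one matchup (Dumpling House beats Juniper; Juniper beats Kiln; Kiln beats Dumpling House; Harvest beats Dumpling House), so there is no Condorcet loser.

none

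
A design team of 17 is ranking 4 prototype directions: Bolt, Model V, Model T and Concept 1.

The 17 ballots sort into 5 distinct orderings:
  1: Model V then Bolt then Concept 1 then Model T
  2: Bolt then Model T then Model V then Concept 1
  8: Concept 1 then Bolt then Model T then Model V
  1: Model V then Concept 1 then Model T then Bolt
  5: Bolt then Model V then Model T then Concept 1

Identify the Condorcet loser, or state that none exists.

none

Head-to-head results (17 engineers):
Bolt vs Model V: Bolt preferred on 2+8+5 = 15 ballots; Bolt wins 15–2.
Bolt vs Model T: 16 to 1, Bolt.
Bolt vs Concept 1: 1+2+5 = 8 for Bolt, 9 for Concept 1 — Concept 1 by 9–8.
Model V vs Model T: Model T wins 10–7.
Model V vs Concept 1: Model V preferred on 1+2+1+5 = 9 ballots; Model V wins 9–8.
Model T vs Concept 1: Concept 1, 10–7.
Every design wins at least one matchup (Bolt beats Model V; Model V beats Concept 1; Model T beats Model V; Concept 1 beats Bolt), so there is no Condorcet loser.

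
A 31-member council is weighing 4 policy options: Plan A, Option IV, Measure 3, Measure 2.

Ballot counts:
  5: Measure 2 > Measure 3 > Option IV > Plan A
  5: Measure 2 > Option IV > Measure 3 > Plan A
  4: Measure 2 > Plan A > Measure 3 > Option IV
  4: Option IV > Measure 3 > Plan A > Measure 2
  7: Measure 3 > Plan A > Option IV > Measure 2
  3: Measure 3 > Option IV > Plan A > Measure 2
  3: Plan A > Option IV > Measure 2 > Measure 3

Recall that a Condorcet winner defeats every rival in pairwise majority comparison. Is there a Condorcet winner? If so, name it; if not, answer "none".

Check each pair by majority over 31 ballots:
Plan A vs Option IV: 4+7+3 = 14 for Plan A, 17 for Option IV — Option IV by 17–14.
Plan A vs Measure 3: Plan A preferred on 4+3 = 7 ballots; Measure 3 wins 24–7.
Plan A vs Measure 2: 4+7+3+3 = 17 for Plan A, 14 for Measure 2 — Plan A by 17–14.
Option IV vs Measure 3: Option IV is ranked higher on 5+4+3 = 12 ballots, Measure 3 on 19. Measure 3 wins 19–12.
Option IV vs Measure 2: 17 to 14, Option IV.
Measure 3 vs Measure 2: 14 to 17, Measure 2.
Each option drops at least one matchup (Plan A loses to Option IV; Option IV loses to Measure 3; Measure 3 loses to Measure 2; Measure 2 loses to Plan A); the cycle Plan A > Measure 2 > Measure 3 > Plan A rules out a Condorcet winner.

none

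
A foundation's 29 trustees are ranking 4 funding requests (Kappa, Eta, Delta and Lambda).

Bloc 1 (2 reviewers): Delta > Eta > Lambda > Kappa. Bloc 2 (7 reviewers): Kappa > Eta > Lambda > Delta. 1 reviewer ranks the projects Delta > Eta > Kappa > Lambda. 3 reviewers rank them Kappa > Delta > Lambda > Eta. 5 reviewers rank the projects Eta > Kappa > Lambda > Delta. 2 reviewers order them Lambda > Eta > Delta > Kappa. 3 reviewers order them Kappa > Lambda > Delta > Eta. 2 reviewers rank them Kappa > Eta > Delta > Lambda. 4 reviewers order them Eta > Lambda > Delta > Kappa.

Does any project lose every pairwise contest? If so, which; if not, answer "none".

Pairwise majorities:
Kappa vs Eta: Kappa preferred on 7+3+3+2 = 15 ballots; Kappa wins 15–14.
Kappa vs Delta: Kappa preferred on 7+3+5+3+2 = 20 ballots; Kappa wins 20–9.
Kappa–Lambda: Kappa 21–8.
Eta vs Delta: 20 to 9, Eta.
Eta vs Lambda: Eta wins 21–8.
Delta vs Lambda: 2+1+3+2 = 8 for Delta, 21 for Lambda — Lambda by 21–8.
Delta loses to every other project — it is the Condorcet loser.

Delta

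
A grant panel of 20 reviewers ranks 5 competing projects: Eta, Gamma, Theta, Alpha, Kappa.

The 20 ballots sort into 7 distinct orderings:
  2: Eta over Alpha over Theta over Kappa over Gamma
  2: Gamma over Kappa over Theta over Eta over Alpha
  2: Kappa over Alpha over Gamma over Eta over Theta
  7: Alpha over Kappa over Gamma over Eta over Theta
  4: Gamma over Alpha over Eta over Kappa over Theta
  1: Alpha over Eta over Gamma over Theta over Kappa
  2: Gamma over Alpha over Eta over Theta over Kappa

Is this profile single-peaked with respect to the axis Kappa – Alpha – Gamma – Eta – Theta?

no

Axis positions: Kappa=1, Alpha=2, Gamma=3, Eta=4, Theta=5.
Bloc 1: ranking walks positions 4-2-5-1-3; Alpha is ranked above Gamma even though Gamma lies between Alpha and the peak Eta on the axis — preferences dip and rise again. Not single-peaked.
Bloc 2: ranking walks positions 3-1-5-4-2; Kappa is ranked above Alpha even though Alpha lies between Kappa and the peak Gamma on the axis — preferences dip and rise again. Not single-peaked.
Bloc 3 (peak Kappa at position 1): ranking walks positions 1-2-3-4-5, expanding outward from the peak — single-peaked.
Bloc 4 (peak Alpha at position 2): ranking walks positions 2-1-3-4-5, expanding outward from the peak — single-peaked.
Bloc 5 (peak Gamma at position 3): ranking walks positions 3-2-4-1-5, expanding outward from the peak — single-peaked.
Bloc 6: ranking walks positions 2-4-3-5-1; Eta is ranked above Gamma even though Gamma lies between Eta and the peak Alpha on the axis — preferences dip and rise again. Not single-peaked.
Bloc 7 (peak Gamma at position 3): ranking walks positions 3-2-4-5-1, expanding outward from the peak — single-peaked.
Bloc 1 violates single-peakedness, so the profile is not single-peaked on this axis.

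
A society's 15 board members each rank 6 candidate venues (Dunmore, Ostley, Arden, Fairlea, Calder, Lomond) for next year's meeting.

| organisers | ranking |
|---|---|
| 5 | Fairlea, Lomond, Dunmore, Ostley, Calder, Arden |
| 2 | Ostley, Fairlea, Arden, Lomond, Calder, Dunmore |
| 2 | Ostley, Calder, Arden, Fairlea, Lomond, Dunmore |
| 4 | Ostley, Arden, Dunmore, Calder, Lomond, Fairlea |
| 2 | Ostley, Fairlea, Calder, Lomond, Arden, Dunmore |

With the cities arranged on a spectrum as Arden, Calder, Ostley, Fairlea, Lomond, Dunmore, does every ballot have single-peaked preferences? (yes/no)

no

Axis positions: Arden=1, Calder=2, Ostley=3, Fairlea=4, Lomond=5, Dunmore=6.
Bloc 1 (peak Fairlea at position 4): ranking walks positions 4-5-6-3-2-1, expanding outward from the peak — single-peaked.
Bloc 2: ranking walks positions 3-4-1-5-2-6; Arden is ranked above Calder even though Calder lies between Arden and the peak Ostley on the axis — preferences dip and rise again. Not single-peaked.
Bloc 3 (peak Ostley at position 3): ranking walks positions 3-2-1-4-5-6, expanding outward from the peak — single-peaked.
Bloc 4: ranking walks positions 3-1-6-2-5-4; Arden is ranked above Calder even though Calder lies between Arden and the peak Ostley on the axis — preferences dip and rise again. Not single-peaked.
Bloc 5 (peak Ostley at position 3): ranking walks positions 3-4-2-5-1-6, expanding outward from the peak — single-peaked.
Bloc 2 violates single-peakedness, so the profile is not single-peaked on this axis.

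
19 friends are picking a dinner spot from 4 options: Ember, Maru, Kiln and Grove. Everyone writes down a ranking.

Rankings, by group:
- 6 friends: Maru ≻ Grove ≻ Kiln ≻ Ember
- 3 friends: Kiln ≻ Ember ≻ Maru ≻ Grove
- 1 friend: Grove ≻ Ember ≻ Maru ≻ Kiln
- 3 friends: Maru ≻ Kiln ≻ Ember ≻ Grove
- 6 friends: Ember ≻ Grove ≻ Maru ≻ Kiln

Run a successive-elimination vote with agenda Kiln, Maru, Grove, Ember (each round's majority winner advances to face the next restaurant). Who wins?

Ember

Round 1: Kiln vs Maru — 3–16, Maru advances.
Round 2: Maru vs Grove — 12–7, Maru advances.
Round 3: Maru vs Ember — 9–10, Ember advances.
Ember survives the agenda.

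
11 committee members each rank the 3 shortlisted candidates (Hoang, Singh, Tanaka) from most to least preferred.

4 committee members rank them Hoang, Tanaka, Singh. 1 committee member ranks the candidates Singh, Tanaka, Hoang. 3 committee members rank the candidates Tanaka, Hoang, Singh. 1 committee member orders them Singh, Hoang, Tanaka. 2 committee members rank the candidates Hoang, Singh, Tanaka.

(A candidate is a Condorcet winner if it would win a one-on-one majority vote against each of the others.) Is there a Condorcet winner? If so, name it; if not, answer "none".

Head-to-head results (11 committee members):
Hoang vs Singh: Hoang, 9–2.
Hoang vs Tanaka: Hoang wins 7–4.
Singh vs Tanaka: Tanaka wins 7–4.
Hoang wins every pairwise contest, so Hoang is the Condorcet winner.

Hoang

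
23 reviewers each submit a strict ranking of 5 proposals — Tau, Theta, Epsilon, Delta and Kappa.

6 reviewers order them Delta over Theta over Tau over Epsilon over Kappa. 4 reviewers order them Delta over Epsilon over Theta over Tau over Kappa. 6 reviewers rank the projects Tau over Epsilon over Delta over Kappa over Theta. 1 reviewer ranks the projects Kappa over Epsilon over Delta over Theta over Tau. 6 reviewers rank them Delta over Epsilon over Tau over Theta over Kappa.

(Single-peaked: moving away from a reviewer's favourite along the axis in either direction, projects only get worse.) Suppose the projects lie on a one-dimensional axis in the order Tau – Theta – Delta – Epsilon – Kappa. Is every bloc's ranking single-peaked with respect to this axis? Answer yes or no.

Axis positions: Tau=1, Theta=2, Delta=3, Epsilon=4, Kappa=5.
Bloc 1 (peak Delta at position 3): ranking walks positions 3-2-1-4-5, expanding outward from the peak — single-peaked.
Bloc 2 (peak Delta at position 3): ranking walks positions 3-4-2-1-5, expanding outward from the peak — single-peaked.
Bloc 3: ranking walks positions 1-4-3-5-2; Epsilon is ranked above Theta even though Theta lies between Epsilon and the peak Tau on the axis — preferences dip and rise again. Not single-peaked.
Bloc 4 (peak Kappa at position 5): ranking walks positions 5-4-3-2-1, expanding outward from the peak — single-peaked.
Bloc 5: ranking walks positions 3-4-1-2-5; Tau is ranked above Theta even though Theta lies between Tau and the peak Delta on the axis — preferences dip and rise again. Not single-peaked.
Bloc 3 violates single-peakedness, so the profile is not single-peaked on this axis.

no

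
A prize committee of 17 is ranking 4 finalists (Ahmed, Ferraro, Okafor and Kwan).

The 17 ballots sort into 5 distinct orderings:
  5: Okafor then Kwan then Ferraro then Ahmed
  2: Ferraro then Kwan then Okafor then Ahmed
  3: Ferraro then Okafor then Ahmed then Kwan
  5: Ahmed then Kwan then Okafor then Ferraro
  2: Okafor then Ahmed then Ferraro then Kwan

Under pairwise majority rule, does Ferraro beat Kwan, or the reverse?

Kwan

Ballots ranking Ferraro above Kwan: 2 + 3 + 2 = 7.
Ballots ranking Kwan above Ferraro: 17 − 7 = 10.
Kwan wins the head-to-head 10–7.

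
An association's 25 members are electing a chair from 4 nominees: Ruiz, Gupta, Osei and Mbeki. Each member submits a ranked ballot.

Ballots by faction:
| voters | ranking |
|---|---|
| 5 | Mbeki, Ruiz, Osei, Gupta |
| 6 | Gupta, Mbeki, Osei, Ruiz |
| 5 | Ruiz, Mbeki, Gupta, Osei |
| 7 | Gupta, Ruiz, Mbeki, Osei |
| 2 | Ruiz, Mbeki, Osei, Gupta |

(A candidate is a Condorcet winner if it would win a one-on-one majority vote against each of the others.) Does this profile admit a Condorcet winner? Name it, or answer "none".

Gupta

Head-to-head results (25 voters):
Ruiz vs Gupta: Gupta, 13–12.
Ruiz–Osei: Ruiz 19–6.
Ruiz vs Mbeki: Ruiz wins 14–11.
Gupta vs Osei: Gupta, 18–7.
Gupta vs Mbeki: Gupta wins 13–12.
Osei vs Mbeki: Mbeki, 25–0.
Gupta beats each of Ruiz, Osei, Mbeki — Gupta is the Condorcet winner.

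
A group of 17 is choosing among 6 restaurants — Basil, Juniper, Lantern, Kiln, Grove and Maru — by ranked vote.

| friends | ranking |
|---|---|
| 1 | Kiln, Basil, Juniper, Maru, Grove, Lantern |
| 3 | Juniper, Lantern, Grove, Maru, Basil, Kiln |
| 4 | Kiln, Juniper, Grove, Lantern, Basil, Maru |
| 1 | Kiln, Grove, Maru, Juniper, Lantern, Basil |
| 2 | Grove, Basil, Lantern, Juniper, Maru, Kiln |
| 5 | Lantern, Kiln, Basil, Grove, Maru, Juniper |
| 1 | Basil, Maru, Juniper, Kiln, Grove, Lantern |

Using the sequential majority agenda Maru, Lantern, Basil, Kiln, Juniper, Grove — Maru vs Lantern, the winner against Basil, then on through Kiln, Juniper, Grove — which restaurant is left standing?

Juniper

Round 1: Maru vs Lantern — 3–14, Lantern advances.
Round 2: Lantern vs Basil — 13–4, Lantern advances.
Round 3: Lantern vs Kiln — 10–7, Lantern advances.
Round 4: Lantern vs Juniper — 7–10, Juniper advances.
Round 5: Juniper vs Grove — 9–8, Juniper advances.
Juniper survives the agenda.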